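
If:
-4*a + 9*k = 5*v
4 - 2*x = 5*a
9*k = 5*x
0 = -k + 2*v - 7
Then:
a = -370/469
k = 1035/469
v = 2159/469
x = 1863/469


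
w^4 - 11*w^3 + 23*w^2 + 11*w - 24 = (w - 8)*(w - 3)*(w - 1)*(w + 1)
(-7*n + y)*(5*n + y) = -35*n^2 - 2*n*y + y^2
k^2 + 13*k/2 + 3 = (k + 1/2)*(k + 6)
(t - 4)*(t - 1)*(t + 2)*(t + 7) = t^4 + 4*t^3 - 27*t^2 - 34*t + 56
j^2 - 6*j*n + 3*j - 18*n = (j + 3)*(j - 6*n)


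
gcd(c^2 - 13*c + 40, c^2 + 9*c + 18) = 1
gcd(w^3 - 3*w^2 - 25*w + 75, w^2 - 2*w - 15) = w - 5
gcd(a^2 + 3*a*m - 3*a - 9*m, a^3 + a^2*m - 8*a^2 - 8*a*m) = 1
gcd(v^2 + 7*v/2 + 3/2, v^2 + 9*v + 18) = v + 3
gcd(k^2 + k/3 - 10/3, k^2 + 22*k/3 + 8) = 1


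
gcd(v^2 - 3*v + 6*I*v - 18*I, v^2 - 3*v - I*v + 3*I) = v - 3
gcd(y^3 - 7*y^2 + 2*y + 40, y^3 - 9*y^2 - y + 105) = y - 5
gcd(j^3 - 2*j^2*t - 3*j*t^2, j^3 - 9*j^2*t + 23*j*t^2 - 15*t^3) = -j + 3*t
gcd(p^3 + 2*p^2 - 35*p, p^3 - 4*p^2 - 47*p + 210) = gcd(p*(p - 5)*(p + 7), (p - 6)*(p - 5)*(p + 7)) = p^2 + 2*p - 35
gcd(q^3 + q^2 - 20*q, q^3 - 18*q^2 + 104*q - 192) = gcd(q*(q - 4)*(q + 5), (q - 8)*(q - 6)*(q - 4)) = q - 4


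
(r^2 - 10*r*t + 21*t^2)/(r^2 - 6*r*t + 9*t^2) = (r - 7*t)/(r - 3*t)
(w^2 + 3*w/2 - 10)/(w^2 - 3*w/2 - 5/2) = (w + 4)/(w + 1)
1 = 1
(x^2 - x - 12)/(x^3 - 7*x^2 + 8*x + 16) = (x + 3)/(x^2 - 3*x - 4)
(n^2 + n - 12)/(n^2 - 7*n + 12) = (n + 4)/(n - 4)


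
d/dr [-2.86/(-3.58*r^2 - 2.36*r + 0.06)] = (-20.4776*r - 6.7496)/(3.58*r^2 + 2.36*r - 0.06)^2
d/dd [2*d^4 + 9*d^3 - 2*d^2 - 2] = d*(8*d^2 + 27*d - 4)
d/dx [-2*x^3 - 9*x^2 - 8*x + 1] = -6*x^2 - 18*x - 8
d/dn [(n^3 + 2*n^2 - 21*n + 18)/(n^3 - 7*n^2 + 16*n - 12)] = (2 - 9*n)/(n^3 - 6*n^2 + 12*n - 8)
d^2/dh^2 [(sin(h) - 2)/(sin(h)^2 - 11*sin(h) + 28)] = (-sin(h)^5 - 3*sin(h)^4 + 104*sin(h)^3 - 302*sin(h)^2 - 204*sin(h) + 244)/(sin(h)^2 - 11*sin(h) + 28)^3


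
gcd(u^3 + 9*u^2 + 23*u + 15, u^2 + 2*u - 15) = u + 5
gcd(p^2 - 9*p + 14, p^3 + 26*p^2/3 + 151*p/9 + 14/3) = 1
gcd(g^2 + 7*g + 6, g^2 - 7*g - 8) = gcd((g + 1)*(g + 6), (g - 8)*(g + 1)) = g + 1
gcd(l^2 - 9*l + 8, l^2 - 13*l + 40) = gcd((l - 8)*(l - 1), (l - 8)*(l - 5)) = l - 8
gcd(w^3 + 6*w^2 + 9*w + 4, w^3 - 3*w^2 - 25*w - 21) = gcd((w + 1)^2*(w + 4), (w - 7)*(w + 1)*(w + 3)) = w + 1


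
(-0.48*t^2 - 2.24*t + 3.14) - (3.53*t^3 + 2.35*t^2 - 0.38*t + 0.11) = -3.53*t^3 - 2.83*t^2 - 1.86*t + 3.03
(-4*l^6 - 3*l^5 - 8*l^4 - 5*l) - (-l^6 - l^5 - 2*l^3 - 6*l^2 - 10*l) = -3*l^6 - 2*l^5 - 8*l^4 + 2*l^3 + 6*l^2 + 5*l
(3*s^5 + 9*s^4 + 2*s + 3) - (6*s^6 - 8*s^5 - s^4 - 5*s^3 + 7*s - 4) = -6*s^6 + 11*s^5 + 10*s^4 + 5*s^3 - 5*s + 7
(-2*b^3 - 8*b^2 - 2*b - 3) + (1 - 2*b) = -2*b^3 - 8*b^2 - 4*b - 2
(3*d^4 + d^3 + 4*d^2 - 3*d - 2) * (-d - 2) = -3*d^5 - 7*d^4 - 6*d^3 - 5*d^2 + 8*d + 4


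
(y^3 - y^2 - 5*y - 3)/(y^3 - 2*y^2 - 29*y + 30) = (y^3 - y^2 - 5*y - 3)/(y^3 - 2*y^2 - 29*y + 30)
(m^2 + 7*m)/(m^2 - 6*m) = (m + 7)/(m - 6)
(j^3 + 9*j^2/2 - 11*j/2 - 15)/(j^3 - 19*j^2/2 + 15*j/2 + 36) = (j^2 + 3*j - 10)/(j^2 - 11*j + 24)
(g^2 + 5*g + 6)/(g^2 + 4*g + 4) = (g + 3)/(g + 2)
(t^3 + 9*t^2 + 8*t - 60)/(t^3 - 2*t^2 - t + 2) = (t^2 + 11*t + 30)/(t^2 - 1)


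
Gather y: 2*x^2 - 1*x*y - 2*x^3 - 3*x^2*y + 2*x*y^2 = -2*x^3 + 2*x^2 + 2*x*y^2 + y*(-3*x^2 - x)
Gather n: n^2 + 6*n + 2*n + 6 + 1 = n^2 + 8*n + 7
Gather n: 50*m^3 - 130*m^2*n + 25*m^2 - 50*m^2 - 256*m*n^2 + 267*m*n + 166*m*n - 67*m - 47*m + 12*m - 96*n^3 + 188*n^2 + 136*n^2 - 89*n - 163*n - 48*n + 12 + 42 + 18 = 50*m^3 - 25*m^2 - 102*m - 96*n^3 + n^2*(324 - 256*m) + n*(-130*m^2 + 433*m - 300) + 72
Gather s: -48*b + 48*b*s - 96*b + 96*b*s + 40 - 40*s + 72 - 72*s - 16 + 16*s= -144*b + s*(144*b - 96) + 96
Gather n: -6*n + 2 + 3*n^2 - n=3*n^2 - 7*n + 2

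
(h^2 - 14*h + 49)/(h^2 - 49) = (h - 7)/(h + 7)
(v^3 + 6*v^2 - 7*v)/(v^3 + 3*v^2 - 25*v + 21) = v/(v - 3)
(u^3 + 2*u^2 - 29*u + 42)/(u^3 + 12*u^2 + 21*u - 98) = (u - 3)/(u + 7)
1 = 1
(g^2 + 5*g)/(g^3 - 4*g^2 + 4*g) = (g + 5)/(g^2 - 4*g + 4)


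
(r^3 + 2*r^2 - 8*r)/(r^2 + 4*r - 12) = r*(r + 4)/(r + 6)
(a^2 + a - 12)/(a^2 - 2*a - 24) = (a - 3)/(a - 6)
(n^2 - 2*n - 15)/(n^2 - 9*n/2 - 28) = 2*(-n^2 + 2*n + 15)/(-2*n^2 + 9*n + 56)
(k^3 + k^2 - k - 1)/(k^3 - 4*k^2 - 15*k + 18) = (k^2 + 2*k + 1)/(k^2 - 3*k - 18)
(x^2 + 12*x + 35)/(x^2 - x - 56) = (x + 5)/(x - 8)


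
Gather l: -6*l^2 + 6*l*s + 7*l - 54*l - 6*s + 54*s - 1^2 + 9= -6*l^2 + l*(6*s - 47) + 48*s + 8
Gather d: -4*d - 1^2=-4*d - 1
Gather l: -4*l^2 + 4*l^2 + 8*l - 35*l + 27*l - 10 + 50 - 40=0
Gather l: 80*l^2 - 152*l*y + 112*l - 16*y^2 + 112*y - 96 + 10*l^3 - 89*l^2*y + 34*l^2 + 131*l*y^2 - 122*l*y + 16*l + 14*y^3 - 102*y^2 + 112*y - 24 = 10*l^3 + l^2*(114 - 89*y) + l*(131*y^2 - 274*y + 128) + 14*y^3 - 118*y^2 + 224*y - 120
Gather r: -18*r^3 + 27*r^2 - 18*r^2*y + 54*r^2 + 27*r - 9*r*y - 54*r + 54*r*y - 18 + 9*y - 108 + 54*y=-18*r^3 + r^2*(81 - 18*y) + r*(45*y - 27) + 63*y - 126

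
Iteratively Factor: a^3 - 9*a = (a + 3)*(a^2 - 3*a) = (a - 3)*(a + 3)*(a)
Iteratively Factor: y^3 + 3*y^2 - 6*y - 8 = (y + 4)*(y^2 - y - 2) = (y + 1)*(y + 4)*(y - 2)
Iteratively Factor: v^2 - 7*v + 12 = (v - 3)*(v - 4)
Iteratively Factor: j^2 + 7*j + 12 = (j + 4)*(j + 3)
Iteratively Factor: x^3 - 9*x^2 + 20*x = (x - 5)*(x^2 - 4*x) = (x - 5)*(x - 4)*(x)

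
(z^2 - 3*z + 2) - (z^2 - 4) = 6 - 3*z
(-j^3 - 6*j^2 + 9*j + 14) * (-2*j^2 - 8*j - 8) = 2*j^5 + 20*j^4 + 38*j^3 - 52*j^2 - 184*j - 112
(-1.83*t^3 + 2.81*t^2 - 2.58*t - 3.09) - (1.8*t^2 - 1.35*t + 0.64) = -1.83*t^3 + 1.01*t^2 - 1.23*t - 3.73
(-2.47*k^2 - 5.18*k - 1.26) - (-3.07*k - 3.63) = -2.47*k^2 - 2.11*k + 2.37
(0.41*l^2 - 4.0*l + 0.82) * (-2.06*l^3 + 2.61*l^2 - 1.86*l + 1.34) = -0.8446*l^5 + 9.3101*l^4 - 12.8918*l^3 + 10.1296*l^2 - 6.8852*l + 1.0988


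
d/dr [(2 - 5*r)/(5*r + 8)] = -50/(5*r + 8)^2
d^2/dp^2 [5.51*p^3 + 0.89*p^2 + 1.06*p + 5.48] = 33.06*p + 1.78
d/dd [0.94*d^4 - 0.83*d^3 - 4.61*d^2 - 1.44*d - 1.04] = 3.76*d^3 - 2.49*d^2 - 9.22*d - 1.44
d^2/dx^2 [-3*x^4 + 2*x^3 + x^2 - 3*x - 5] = -36*x^2 + 12*x + 2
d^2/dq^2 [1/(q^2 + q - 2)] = 2*(-q^2 - q + (2*q + 1)^2 + 2)/(q^2 + q - 2)^3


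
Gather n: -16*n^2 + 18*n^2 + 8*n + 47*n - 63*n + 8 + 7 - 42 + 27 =2*n^2 - 8*n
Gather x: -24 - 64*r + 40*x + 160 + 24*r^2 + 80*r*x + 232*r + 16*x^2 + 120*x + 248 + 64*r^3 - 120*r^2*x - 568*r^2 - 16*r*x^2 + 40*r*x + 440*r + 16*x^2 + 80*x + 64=64*r^3 - 544*r^2 + 608*r + x^2*(32 - 16*r) + x*(-120*r^2 + 120*r + 240) + 448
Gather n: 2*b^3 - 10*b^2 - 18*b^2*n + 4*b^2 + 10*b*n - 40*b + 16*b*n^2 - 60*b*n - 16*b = 2*b^3 - 6*b^2 + 16*b*n^2 - 56*b + n*(-18*b^2 - 50*b)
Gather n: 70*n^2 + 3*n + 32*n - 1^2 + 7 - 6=70*n^2 + 35*n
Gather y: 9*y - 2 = 9*y - 2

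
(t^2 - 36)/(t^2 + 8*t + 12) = (t - 6)/(t + 2)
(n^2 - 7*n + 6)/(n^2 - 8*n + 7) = (n - 6)/(n - 7)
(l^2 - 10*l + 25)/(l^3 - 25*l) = (l - 5)/(l*(l + 5))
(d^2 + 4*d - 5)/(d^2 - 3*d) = (d^2 + 4*d - 5)/(d*(d - 3))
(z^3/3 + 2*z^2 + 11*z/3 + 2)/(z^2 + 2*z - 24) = (z^3 + 6*z^2 + 11*z + 6)/(3*(z^2 + 2*z - 24))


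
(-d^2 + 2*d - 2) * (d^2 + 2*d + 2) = -d^4 - 4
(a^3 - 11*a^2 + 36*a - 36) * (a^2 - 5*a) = a^5 - 16*a^4 + 91*a^3 - 216*a^2 + 180*a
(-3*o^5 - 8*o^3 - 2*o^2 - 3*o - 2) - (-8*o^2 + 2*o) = -3*o^5 - 8*o^3 + 6*o^2 - 5*o - 2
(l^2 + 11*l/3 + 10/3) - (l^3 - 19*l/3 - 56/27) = -l^3 + l^2 + 10*l + 146/27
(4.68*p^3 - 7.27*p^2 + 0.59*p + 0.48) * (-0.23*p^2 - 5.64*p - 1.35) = -1.0764*p^5 - 24.7231*p^4 + 34.5491*p^3 + 6.3765*p^2 - 3.5037*p - 0.648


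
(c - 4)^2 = c^2 - 8*c + 16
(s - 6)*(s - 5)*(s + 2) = s^3 - 9*s^2 + 8*s + 60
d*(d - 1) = d^2 - d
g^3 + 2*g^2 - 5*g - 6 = (g - 2)*(g + 1)*(g + 3)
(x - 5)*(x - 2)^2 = x^3 - 9*x^2 + 24*x - 20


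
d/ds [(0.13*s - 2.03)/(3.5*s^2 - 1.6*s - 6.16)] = (-0.455*s^2 + 14.21*s - 4.0488)/(12.25*s^4 - 11.2*s^3 - 40.56*s^2 + 19.712*s + 37.9456)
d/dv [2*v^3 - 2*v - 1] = 6*v^2 - 2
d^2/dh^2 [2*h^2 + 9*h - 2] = 4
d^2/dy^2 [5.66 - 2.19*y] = 0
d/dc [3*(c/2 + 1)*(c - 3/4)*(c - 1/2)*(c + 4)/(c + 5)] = 3*(24*c^4 + 236*c^3 + 577*c^2 + 70*c - 334)/(16*(c^2 + 10*c + 25))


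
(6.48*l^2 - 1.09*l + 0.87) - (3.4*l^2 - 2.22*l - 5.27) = 3.08*l^2 + 1.13*l + 6.14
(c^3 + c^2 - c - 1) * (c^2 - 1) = c^5 + c^4 - 2*c^3 - 2*c^2 + c + 1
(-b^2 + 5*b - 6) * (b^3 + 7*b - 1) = -b^5 + 5*b^4 - 13*b^3 + 36*b^2 - 47*b + 6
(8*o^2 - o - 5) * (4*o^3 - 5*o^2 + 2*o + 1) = 32*o^5 - 44*o^4 + o^3 + 31*o^2 - 11*o - 5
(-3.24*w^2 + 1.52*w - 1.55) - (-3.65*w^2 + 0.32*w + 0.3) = 0.41*w^2 + 1.2*w - 1.85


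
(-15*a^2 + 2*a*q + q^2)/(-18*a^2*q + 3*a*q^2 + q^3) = (5*a + q)/(q*(6*a + q))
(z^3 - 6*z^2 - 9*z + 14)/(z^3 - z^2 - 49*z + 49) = (z + 2)/(z + 7)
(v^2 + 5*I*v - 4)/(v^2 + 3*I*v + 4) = (v + I)/(v - I)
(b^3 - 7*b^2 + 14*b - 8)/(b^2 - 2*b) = b - 5 + 4/b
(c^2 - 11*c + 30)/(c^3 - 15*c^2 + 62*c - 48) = (c - 5)/(c^2 - 9*c + 8)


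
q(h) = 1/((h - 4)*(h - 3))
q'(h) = -1/((h - 4)*(h - 3)^2) - 1/((h - 4)^2*(h - 3)) = (7 - 2*h)/(h^4 - 14*h^3 + 73*h^2 - 168*h + 144)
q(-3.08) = 0.02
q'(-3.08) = 0.01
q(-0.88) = 0.05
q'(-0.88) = 0.02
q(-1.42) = 0.04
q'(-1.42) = 0.02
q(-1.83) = 0.04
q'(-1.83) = 0.01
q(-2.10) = 0.03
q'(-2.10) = 0.01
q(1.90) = 0.43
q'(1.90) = 0.60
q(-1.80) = 0.04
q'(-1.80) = 0.01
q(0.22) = 0.10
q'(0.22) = 0.06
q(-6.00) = 0.01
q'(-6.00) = 0.00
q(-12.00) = 0.00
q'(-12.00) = 0.00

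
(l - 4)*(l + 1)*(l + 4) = l^3 + l^2 - 16*l - 16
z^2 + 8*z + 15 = (z + 3)*(z + 5)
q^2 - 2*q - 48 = (q - 8)*(q + 6)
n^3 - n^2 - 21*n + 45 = (n - 3)^2*(n + 5)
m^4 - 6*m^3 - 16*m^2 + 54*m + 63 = (m - 7)*(m - 3)*(m + 1)*(m + 3)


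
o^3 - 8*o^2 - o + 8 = (o - 8)*(o - 1)*(o + 1)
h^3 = h^3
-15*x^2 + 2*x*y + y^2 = (-3*x + y)*(5*x + y)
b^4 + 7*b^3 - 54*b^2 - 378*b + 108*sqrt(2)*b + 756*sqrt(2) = (b + 7)*(b - 3*sqrt(2))^2*(b + 6*sqrt(2))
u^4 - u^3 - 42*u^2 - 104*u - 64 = (u - 8)*(u + 1)*(u + 2)*(u + 4)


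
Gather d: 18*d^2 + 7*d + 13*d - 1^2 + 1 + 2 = 18*d^2 + 20*d + 2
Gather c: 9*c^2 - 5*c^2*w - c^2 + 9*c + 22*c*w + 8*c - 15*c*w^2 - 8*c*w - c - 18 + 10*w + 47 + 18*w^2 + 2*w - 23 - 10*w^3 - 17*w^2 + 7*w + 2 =c^2*(8 - 5*w) + c*(-15*w^2 + 14*w + 16) - 10*w^3 + w^2 + 19*w + 8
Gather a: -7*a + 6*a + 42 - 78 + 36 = -a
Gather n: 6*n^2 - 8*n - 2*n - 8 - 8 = 6*n^2 - 10*n - 16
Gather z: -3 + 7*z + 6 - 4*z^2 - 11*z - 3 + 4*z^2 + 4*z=0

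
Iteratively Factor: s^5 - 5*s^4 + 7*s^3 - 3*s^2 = (s - 1)*(s^4 - 4*s^3 + 3*s^2) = s*(s - 1)*(s^3 - 4*s^2 + 3*s) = s^2*(s - 1)*(s^2 - 4*s + 3) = s^2*(s - 1)^2*(s - 3)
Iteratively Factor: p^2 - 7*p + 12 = (p - 3)*(p - 4)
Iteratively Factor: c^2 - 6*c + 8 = (c - 4)*(c - 2)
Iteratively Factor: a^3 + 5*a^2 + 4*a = (a)*(a^2 + 5*a + 4) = a*(a + 4)*(a + 1)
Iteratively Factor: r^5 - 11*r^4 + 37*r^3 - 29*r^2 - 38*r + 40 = (r - 5)*(r^4 - 6*r^3 + 7*r^2 + 6*r - 8) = (r - 5)*(r - 2)*(r^3 - 4*r^2 - r + 4) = (r - 5)*(r - 2)*(r - 1)*(r^2 - 3*r - 4) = (r - 5)*(r - 2)*(r - 1)*(r + 1)*(r - 4)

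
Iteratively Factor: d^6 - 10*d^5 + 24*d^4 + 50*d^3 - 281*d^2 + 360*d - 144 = (d + 3)*(d^5 - 13*d^4 + 63*d^3 - 139*d^2 + 136*d - 48) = (d - 1)*(d + 3)*(d^4 - 12*d^3 + 51*d^2 - 88*d + 48) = (d - 3)*(d - 1)*(d + 3)*(d^3 - 9*d^2 + 24*d - 16) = (d - 3)*(d - 1)^2*(d + 3)*(d^2 - 8*d + 16) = (d - 4)*(d - 3)*(d - 1)^2*(d + 3)*(d - 4)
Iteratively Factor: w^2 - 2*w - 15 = (w + 3)*(w - 5)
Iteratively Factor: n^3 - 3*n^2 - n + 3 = (n + 1)*(n^2 - 4*n + 3) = (n - 3)*(n + 1)*(n - 1)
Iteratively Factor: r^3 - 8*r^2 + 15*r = (r)*(r^2 - 8*r + 15) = r*(r - 5)*(r - 3)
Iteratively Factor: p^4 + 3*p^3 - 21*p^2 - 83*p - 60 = (p + 4)*(p^3 - p^2 - 17*p - 15) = (p + 1)*(p + 4)*(p^2 - 2*p - 15) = (p - 5)*(p + 1)*(p + 4)*(p + 3)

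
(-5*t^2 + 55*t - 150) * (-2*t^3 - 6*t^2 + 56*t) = 10*t^5 - 80*t^4 - 310*t^3 + 3980*t^2 - 8400*t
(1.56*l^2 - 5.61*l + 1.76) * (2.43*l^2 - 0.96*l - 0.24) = 3.7908*l^4 - 15.1299*l^3 + 9.288*l^2 - 0.3432*l - 0.4224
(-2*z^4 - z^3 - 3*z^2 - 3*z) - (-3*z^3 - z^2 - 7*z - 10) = -2*z^4 + 2*z^3 - 2*z^2 + 4*z + 10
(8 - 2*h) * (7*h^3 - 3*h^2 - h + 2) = -14*h^4 + 62*h^3 - 22*h^2 - 12*h + 16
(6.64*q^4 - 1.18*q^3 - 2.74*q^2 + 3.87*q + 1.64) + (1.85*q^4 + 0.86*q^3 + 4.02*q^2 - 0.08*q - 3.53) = 8.49*q^4 - 0.32*q^3 + 1.28*q^2 + 3.79*q - 1.89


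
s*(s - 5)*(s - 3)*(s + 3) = s^4 - 5*s^3 - 9*s^2 + 45*s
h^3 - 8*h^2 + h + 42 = (h - 7)*(h - 3)*(h + 2)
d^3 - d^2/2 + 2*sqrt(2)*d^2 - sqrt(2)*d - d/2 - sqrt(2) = (d - 1)*(d + 1/2)*(d + 2*sqrt(2))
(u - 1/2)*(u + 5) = u^2 + 9*u/2 - 5/2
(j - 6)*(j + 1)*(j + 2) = j^3 - 3*j^2 - 16*j - 12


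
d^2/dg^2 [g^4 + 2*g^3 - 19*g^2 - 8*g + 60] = 12*g^2 + 12*g - 38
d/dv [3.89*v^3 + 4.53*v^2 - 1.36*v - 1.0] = 11.67*v^2 + 9.06*v - 1.36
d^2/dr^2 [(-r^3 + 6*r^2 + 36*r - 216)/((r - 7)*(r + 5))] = 6*(3*r^3 - 76*r^2 + 467*r - 1198)/(r^6 - 6*r^5 - 93*r^4 + 412*r^3 + 3255*r^2 - 7350*r - 42875)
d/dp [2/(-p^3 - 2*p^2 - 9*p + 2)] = 2*(3*p^2 + 4*p + 9)/(p^3 + 2*p^2 + 9*p - 2)^2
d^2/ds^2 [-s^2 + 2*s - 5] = -2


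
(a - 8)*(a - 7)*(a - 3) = a^3 - 18*a^2 + 101*a - 168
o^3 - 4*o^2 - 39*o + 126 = (o - 7)*(o - 3)*(o + 6)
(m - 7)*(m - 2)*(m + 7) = m^3 - 2*m^2 - 49*m + 98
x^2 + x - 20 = (x - 4)*(x + 5)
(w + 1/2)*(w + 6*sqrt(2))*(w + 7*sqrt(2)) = w^3 + w^2/2 + 13*sqrt(2)*w^2 + 13*sqrt(2)*w/2 + 84*w + 42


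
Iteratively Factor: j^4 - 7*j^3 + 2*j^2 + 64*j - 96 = (j - 4)*(j^3 - 3*j^2 - 10*j + 24) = (j - 4)^2*(j^2 + j - 6) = (j - 4)^2*(j + 3)*(j - 2)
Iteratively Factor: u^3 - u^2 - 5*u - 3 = (u + 1)*(u^2 - 2*u - 3) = (u - 3)*(u + 1)*(u + 1)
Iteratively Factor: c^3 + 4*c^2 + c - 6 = (c + 2)*(c^2 + 2*c - 3) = (c - 1)*(c + 2)*(c + 3)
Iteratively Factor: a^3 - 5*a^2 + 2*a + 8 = (a - 4)*(a^2 - a - 2) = (a - 4)*(a + 1)*(a - 2)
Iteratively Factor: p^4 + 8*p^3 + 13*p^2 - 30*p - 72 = (p + 3)*(p^3 + 5*p^2 - 2*p - 24) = (p + 3)^2*(p^2 + 2*p - 8) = (p - 2)*(p + 3)^2*(p + 4)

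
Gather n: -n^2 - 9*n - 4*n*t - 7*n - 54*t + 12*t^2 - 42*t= -n^2 + n*(-4*t - 16) + 12*t^2 - 96*t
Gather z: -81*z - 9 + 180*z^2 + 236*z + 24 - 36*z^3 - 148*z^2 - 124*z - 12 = -36*z^3 + 32*z^2 + 31*z + 3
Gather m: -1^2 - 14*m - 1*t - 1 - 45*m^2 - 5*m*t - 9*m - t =-45*m^2 + m*(-5*t - 23) - 2*t - 2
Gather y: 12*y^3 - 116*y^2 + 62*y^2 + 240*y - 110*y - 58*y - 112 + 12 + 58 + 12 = 12*y^3 - 54*y^2 + 72*y - 30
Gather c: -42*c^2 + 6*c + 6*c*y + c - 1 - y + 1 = -42*c^2 + c*(6*y + 7) - y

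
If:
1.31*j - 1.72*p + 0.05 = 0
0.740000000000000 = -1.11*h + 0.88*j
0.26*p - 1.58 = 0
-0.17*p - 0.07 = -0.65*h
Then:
No Solution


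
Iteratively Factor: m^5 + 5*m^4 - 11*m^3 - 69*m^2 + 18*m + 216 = (m + 4)*(m^4 + m^3 - 15*m^2 - 9*m + 54) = (m - 3)*(m + 4)*(m^3 + 4*m^2 - 3*m - 18) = (m - 3)*(m + 3)*(m + 4)*(m^2 + m - 6) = (m - 3)*(m - 2)*(m + 3)*(m + 4)*(m + 3)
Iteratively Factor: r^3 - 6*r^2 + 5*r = (r - 1)*(r^2 - 5*r) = (r - 5)*(r - 1)*(r)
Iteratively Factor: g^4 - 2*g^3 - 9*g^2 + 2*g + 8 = (g - 4)*(g^3 + 2*g^2 - g - 2) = (g - 4)*(g - 1)*(g^2 + 3*g + 2) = (g - 4)*(g - 1)*(g + 1)*(g + 2)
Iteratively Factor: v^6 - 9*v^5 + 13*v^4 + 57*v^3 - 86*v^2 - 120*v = (v - 3)*(v^5 - 6*v^4 - 5*v^3 + 42*v^2 + 40*v) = (v - 4)*(v - 3)*(v^4 - 2*v^3 - 13*v^2 - 10*v) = (v - 5)*(v - 4)*(v - 3)*(v^3 + 3*v^2 + 2*v) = (v - 5)*(v - 4)*(v - 3)*(v + 2)*(v^2 + v) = v*(v - 5)*(v - 4)*(v - 3)*(v + 2)*(v + 1)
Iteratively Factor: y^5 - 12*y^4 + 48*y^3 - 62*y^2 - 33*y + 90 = (y + 1)*(y^4 - 13*y^3 + 61*y^2 - 123*y + 90) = (y - 3)*(y + 1)*(y^3 - 10*y^2 + 31*y - 30) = (y - 5)*(y - 3)*(y + 1)*(y^2 - 5*y + 6) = (y - 5)*(y - 3)*(y - 2)*(y + 1)*(y - 3)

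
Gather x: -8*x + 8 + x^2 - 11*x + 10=x^2 - 19*x + 18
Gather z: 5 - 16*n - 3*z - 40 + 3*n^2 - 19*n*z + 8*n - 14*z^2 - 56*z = 3*n^2 - 8*n - 14*z^2 + z*(-19*n - 59) - 35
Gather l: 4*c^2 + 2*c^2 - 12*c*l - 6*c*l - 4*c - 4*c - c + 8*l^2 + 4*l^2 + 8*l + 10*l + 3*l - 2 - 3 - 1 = 6*c^2 - 9*c + 12*l^2 + l*(21 - 18*c) - 6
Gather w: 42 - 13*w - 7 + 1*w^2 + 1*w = w^2 - 12*w + 35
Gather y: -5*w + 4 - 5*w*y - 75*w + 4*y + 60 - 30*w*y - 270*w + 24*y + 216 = -350*w + y*(28 - 35*w) + 280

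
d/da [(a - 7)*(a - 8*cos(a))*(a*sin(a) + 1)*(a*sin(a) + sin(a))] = (a - 7)*(a + 1)*(a - 8*cos(a))*(a*cos(a) + sin(a))*sin(a) + (a - 7)*(a + 1)*(a*sin(a) + 1)*(8*sin(a) + 1)*sin(a) + (a - 7)*(a - 8*cos(a))*(a*sin(a) + 1)*(a*cos(a) + sqrt(2)*sin(a + pi/4)) + (a + 1)*(a - 8*cos(a))*(a*sin(a) + 1)*sin(a)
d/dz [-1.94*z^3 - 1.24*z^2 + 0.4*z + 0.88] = -5.82*z^2 - 2.48*z + 0.4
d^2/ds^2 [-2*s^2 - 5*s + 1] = -4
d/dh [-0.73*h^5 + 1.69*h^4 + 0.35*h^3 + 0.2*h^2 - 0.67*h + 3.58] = -3.65*h^4 + 6.76*h^3 + 1.05*h^2 + 0.4*h - 0.67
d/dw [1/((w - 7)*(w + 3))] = 2*(2 - w)/(w^4 - 8*w^3 - 26*w^2 + 168*w + 441)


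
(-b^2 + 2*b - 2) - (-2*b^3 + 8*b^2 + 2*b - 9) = 2*b^3 - 9*b^2 + 7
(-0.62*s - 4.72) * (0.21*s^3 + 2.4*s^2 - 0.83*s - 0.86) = -0.1302*s^4 - 2.4792*s^3 - 10.8134*s^2 + 4.4508*s + 4.0592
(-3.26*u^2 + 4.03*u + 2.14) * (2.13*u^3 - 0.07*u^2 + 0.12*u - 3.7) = -6.9438*u^5 + 8.8121*u^4 + 3.8849*u^3 + 12.3958*u^2 - 14.6542*u - 7.918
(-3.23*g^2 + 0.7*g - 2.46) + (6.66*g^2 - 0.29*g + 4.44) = 3.43*g^2 + 0.41*g + 1.98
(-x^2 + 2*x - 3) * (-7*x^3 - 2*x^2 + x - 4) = 7*x^5 - 12*x^4 + 16*x^3 + 12*x^2 - 11*x + 12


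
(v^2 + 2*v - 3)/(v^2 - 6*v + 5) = (v + 3)/(v - 5)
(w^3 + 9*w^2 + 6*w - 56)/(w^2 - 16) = (w^2 + 5*w - 14)/(w - 4)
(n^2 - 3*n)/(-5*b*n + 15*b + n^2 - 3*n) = -n/(5*b - n)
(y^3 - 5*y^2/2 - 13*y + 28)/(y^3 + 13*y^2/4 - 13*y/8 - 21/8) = 4*(y^2 - 6*y + 8)/(4*y^2 - y - 3)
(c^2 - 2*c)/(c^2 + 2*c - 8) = c/(c + 4)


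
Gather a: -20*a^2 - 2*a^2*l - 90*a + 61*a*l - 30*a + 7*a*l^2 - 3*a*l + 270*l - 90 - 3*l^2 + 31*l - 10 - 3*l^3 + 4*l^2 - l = a^2*(-2*l - 20) + a*(7*l^2 + 58*l - 120) - 3*l^3 + l^2 + 300*l - 100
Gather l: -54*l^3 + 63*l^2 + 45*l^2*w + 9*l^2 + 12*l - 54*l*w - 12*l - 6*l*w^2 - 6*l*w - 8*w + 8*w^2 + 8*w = -54*l^3 + l^2*(45*w + 72) + l*(-6*w^2 - 60*w) + 8*w^2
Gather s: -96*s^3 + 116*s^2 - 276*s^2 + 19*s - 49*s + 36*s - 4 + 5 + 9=-96*s^3 - 160*s^2 + 6*s + 10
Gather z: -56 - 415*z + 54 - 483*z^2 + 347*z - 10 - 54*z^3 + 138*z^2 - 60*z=-54*z^3 - 345*z^2 - 128*z - 12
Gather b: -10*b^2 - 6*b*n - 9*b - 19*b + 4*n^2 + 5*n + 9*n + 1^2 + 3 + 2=-10*b^2 + b*(-6*n - 28) + 4*n^2 + 14*n + 6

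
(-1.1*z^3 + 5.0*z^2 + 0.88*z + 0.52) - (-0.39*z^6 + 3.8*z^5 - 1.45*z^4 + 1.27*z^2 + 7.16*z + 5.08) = 0.39*z^6 - 3.8*z^5 + 1.45*z^4 - 1.1*z^3 + 3.73*z^2 - 6.28*z - 4.56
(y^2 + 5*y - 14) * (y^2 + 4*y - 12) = y^4 + 9*y^3 - 6*y^2 - 116*y + 168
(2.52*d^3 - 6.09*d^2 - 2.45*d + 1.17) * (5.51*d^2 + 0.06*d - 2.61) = 13.8852*d^5 - 33.4047*d^4 - 20.4421*d^3 + 22.1946*d^2 + 6.4647*d - 3.0537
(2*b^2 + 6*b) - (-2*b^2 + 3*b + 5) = 4*b^2 + 3*b - 5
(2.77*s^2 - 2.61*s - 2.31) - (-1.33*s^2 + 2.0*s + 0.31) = 4.1*s^2 - 4.61*s - 2.62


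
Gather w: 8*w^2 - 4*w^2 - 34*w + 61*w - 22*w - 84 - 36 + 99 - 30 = 4*w^2 + 5*w - 51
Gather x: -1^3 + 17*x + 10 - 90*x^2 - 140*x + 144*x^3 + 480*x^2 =144*x^3 + 390*x^2 - 123*x + 9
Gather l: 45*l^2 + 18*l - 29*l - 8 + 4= 45*l^2 - 11*l - 4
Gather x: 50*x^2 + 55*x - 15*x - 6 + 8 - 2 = 50*x^2 + 40*x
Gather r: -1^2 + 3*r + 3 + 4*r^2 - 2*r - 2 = 4*r^2 + r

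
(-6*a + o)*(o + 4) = -6*a*o - 24*a + o^2 + 4*o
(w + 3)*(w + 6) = w^2 + 9*w + 18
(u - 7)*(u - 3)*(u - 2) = u^3 - 12*u^2 + 41*u - 42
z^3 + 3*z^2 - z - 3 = (z - 1)*(z + 1)*(z + 3)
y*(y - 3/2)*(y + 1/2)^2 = y^4 - y^3/2 - 5*y^2/4 - 3*y/8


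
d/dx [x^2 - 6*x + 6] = 2*x - 6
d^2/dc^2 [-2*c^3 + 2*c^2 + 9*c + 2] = 4 - 12*c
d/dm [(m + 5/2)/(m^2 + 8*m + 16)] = (-m - 1)/(m^3 + 12*m^2 + 48*m + 64)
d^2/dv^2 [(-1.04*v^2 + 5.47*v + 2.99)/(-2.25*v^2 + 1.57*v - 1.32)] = (-48.03615*v^3 - 109.35405*v^2 + 160.84845*v - 16.027366)/(11.390625*v^6 - 23.844375*v^5 + 36.685575*v^4 - 31.847293*v^3 + 21.522204*v^2 - 8.206704*v + 2.299968)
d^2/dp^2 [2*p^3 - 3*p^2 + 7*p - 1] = 12*p - 6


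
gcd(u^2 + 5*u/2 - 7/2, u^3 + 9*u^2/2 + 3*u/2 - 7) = u^2 + 5*u/2 - 7/2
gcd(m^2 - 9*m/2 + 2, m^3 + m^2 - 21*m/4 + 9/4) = m - 1/2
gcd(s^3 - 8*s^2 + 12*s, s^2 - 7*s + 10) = s - 2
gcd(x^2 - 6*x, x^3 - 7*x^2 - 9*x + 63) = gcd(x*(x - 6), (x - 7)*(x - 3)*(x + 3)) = 1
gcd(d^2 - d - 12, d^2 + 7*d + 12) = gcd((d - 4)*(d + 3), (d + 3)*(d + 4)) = d + 3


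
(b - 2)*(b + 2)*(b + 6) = b^3 + 6*b^2 - 4*b - 24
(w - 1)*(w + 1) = w^2 - 1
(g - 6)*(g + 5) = g^2 - g - 30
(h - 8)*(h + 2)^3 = h^4 - 2*h^3 - 36*h^2 - 88*h - 64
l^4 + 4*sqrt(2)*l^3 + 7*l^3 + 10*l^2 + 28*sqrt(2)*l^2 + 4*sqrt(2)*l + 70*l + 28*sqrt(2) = (l + 7)*(l + sqrt(2))^2*(l + 2*sqrt(2))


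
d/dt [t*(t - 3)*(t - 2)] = 3*t^2 - 10*t + 6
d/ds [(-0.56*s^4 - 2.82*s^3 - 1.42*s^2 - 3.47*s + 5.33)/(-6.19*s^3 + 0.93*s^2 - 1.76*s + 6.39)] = (3.4664*s^6 - 1.0416*s^5 - 8.4556*s^4 - 47.3458*s^3 + 50.645*s^2 - 28.0614*s - 12.7925)/(38.3161*s^6 - 11.5134*s^5 + 22.6537*s^4 - 82.3818*s^3 + 14.983*s^2 - 22.4928*s + 40.8321)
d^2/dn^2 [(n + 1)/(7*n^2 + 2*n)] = 2*(49*n^3 + 147*n^2 + 42*n + 4)/(n^3*(343*n^3 + 294*n^2 + 84*n + 8))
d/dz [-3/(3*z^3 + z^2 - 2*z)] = 3*(9*z^2 + 2*z - 2)/(z^2*(3*z^2 + z - 2)^2)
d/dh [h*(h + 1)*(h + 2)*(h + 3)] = 4*h^3 + 18*h^2 + 22*h + 6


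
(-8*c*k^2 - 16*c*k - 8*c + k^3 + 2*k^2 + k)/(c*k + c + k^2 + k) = (-8*c*k - 8*c + k^2 + k)/(c + k)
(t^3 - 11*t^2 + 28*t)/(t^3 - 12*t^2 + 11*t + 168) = t*(t - 4)/(t^2 - 5*t - 24)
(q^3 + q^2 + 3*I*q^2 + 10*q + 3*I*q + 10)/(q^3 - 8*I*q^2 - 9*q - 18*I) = (q^3 + q^2*(1 + 3*I) + q*(10 + 3*I) + 10)/(q^3 - 8*I*q^2 - 9*q - 18*I)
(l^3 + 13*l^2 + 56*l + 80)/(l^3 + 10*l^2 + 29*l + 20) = (l + 4)/(l + 1)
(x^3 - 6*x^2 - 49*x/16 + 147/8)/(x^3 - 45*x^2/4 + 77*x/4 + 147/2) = (x - 7/4)/(x - 7)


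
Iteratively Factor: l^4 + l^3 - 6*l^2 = (l + 3)*(l^3 - 2*l^2) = (l - 2)*(l + 3)*(l^2) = l*(l - 2)*(l + 3)*(l)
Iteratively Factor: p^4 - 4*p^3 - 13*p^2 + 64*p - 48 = (p - 1)*(p^3 - 3*p^2 - 16*p + 48) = (p - 3)*(p - 1)*(p^2 - 16) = (p - 4)*(p - 3)*(p - 1)*(p + 4)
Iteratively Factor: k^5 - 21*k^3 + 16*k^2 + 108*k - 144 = (k - 2)*(k^4 + 2*k^3 - 17*k^2 - 18*k + 72) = (k - 2)^2*(k^3 + 4*k^2 - 9*k - 36) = (k - 3)*(k - 2)^2*(k^2 + 7*k + 12) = (k - 3)*(k - 2)^2*(k + 3)*(k + 4)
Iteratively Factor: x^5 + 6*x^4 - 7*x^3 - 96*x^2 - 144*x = (x)*(x^4 + 6*x^3 - 7*x^2 - 96*x - 144) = x*(x + 3)*(x^3 + 3*x^2 - 16*x - 48) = x*(x + 3)*(x + 4)*(x^2 - x - 12) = x*(x - 4)*(x + 3)*(x + 4)*(x + 3)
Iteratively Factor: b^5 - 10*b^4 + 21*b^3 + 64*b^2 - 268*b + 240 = (b + 3)*(b^4 - 13*b^3 + 60*b^2 - 116*b + 80) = (b - 5)*(b + 3)*(b^3 - 8*b^2 + 20*b - 16) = (b - 5)*(b - 2)*(b + 3)*(b^2 - 6*b + 8) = (b - 5)*(b - 4)*(b - 2)*(b + 3)*(b - 2)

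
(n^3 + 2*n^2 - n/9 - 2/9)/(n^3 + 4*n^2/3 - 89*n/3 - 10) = (n^2 + 5*n/3 - 2/3)/(n^2 + n - 30)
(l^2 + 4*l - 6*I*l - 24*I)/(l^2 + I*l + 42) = (l + 4)/(l + 7*I)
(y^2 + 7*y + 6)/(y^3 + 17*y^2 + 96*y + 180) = (y + 1)/(y^2 + 11*y + 30)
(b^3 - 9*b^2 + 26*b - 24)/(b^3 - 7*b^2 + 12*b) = (b - 2)/b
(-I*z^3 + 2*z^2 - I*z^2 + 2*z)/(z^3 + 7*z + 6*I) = I*z*(-z - 1)/(z^2 - 2*I*z + 3)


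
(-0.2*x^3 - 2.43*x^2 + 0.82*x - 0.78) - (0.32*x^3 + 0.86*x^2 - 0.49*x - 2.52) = -0.52*x^3 - 3.29*x^2 + 1.31*x + 1.74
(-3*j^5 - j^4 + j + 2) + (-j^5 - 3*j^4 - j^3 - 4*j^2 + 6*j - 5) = -4*j^5 - 4*j^4 - j^3 - 4*j^2 + 7*j - 3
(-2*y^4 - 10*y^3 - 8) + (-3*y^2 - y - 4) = -2*y^4 - 10*y^3 - 3*y^2 - y - 12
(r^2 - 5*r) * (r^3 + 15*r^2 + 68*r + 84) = r^5 + 10*r^4 - 7*r^3 - 256*r^2 - 420*r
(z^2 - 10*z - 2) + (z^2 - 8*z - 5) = 2*z^2 - 18*z - 7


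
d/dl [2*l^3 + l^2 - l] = 6*l^2 + 2*l - 1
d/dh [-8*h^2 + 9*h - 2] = 9 - 16*h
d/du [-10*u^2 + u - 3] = 1 - 20*u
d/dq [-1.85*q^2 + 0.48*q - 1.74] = 0.48 - 3.7*q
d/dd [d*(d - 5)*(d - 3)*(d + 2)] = 4*d^3 - 18*d^2 - 2*d + 30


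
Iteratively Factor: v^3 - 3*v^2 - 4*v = (v)*(v^2 - 3*v - 4) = v*(v - 4)*(v + 1)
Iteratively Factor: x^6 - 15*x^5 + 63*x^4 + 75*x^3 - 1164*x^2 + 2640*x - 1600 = (x - 1)*(x^5 - 14*x^4 + 49*x^3 + 124*x^2 - 1040*x + 1600) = (x - 4)*(x - 1)*(x^4 - 10*x^3 + 9*x^2 + 160*x - 400) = (x - 5)*(x - 4)*(x - 1)*(x^3 - 5*x^2 - 16*x + 80) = (x - 5)*(x - 4)*(x - 1)*(x + 4)*(x^2 - 9*x + 20) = (x - 5)^2*(x - 4)*(x - 1)*(x + 4)*(x - 4)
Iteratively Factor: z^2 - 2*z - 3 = (z + 1)*(z - 3)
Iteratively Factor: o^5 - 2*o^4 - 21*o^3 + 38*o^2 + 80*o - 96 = (o - 4)*(o^4 + 2*o^3 - 13*o^2 - 14*o + 24) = (o - 4)*(o + 2)*(o^3 - 13*o + 12) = (o - 4)*(o + 2)*(o + 4)*(o^2 - 4*o + 3) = (o - 4)*(o - 3)*(o + 2)*(o + 4)*(o - 1)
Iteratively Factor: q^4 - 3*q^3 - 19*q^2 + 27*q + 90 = (q + 2)*(q^3 - 5*q^2 - 9*q + 45) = (q + 2)*(q + 3)*(q^2 - 8*q + 15) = (q - 3)*(q + 2)*(q + 3)*(q - 5)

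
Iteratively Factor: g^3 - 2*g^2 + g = (g - 1)*(g^2 - g) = (g - 1)^2*(g)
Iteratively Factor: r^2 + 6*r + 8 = (r + 2)*(r + 4)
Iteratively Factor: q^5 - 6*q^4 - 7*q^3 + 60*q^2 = (q + 3)*(q^4 - 9*q^3 + 20*q^2) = (q - 5)*(q + 3)*(q^3 - 4*q^2) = q*(q - 5)*(q + 3)*(q^2 - 4*q) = q*(q - 5)*(q - 4)*(q + 3)*(q)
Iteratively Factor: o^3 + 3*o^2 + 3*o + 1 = (o + 1)*(o^2 + 2*o + 1) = (o + 1)^2*(o + 1)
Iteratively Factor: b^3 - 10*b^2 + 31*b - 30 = (b - 3)*(b^2 - 7*b + 10) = (b - 5)*(b - 3)*(b - 2)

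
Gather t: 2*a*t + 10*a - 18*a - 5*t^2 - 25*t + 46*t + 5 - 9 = -8*a - 5*t^2 + t*(2*a + 21) - 4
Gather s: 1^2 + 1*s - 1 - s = 0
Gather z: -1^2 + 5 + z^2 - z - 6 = z^2 - z - 2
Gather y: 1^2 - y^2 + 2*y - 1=-y^2 + 2*y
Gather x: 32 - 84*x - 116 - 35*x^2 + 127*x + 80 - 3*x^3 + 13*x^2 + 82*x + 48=-3*x^3 - 22*x^2 + 125*x + 44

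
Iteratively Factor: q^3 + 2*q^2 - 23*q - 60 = (q + 3)*(q^2 - q - 20) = (q + 3)*(q + 4)*(q - 5)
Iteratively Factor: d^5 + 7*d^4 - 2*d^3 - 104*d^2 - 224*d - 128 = (d + 4)*(d^4 + 3*d^3 - 14*d^2 - 48*d - 32) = (d + 1)*(d + 4)*(d^3 + 2*d^2 - 16*d - 32) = (d - 4)*(d + 1)*(d + 4)*(d^2 + 6*d + 8) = (d - 4)*(d + 1)*(d + 4)^2*(d + 2)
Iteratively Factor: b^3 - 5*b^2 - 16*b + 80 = (b - 4)*(b^2 - b - 20) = (b - 5)*(b - 4)*(b + 4)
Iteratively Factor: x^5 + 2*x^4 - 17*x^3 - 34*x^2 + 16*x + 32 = (x + 2)*(x^4 - 17*x^2 + 16) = (x - 1)*(x + 2)*(x^3 + x^2 - 16*x - 16) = (x - 1)*(x + 2)*(x + 4)*(x^2 - 3*x - 4) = (x - 4)*(x - 1)*(x + 2)*(x + 4)*(x + 1)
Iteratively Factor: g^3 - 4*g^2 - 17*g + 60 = (g + 4)*(g^2 - 8*g + 15) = (g - 3)*(g + 4)*(g - 5)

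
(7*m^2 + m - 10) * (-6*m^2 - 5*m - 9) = -42*m^4 - 41*m^3 - 8*m^2 + 41*m + 90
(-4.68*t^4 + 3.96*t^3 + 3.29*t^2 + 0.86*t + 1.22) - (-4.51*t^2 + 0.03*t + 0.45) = -4.68*t^4 + 3.96*t^3 + 7.8*t^2 + 0.83*t + 0.77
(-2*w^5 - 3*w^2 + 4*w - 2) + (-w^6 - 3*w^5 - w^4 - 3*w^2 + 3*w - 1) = -w^6 - 5*w^5 - w^4 - 6*w^2 + 7*w - 3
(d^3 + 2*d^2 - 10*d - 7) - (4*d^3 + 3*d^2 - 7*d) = -3*d^3 - d^2 - 3*d - 7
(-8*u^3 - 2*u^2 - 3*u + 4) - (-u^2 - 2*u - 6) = -8*u^3 - u^2 - u + 10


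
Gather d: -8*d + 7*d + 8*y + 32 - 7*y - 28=-d + y + 4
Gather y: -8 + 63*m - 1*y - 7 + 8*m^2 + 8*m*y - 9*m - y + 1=8*m^2 + 54*m + y*(8*m - 2) - 14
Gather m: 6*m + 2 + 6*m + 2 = 12*m + 4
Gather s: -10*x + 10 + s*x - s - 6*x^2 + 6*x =s*(x - 1) - 6*x^2 - 4*x + 10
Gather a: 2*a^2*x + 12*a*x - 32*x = 2*a^2*x + 12*a*x - 32*x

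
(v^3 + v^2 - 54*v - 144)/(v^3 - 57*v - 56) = (v^2 + 9*v + 18)/(v^2 + 8*v + 7)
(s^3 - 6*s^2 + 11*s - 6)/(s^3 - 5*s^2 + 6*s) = (s - 1)/s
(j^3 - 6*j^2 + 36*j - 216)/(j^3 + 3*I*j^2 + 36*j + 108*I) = (j - 6)/(j + 3*I)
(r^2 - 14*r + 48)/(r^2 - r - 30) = (r - 8)/(r + 5)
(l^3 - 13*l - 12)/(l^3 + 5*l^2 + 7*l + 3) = (l - 4)/(l + 1)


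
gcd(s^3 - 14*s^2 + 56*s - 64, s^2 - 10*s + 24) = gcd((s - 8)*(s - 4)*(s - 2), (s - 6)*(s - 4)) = s - 4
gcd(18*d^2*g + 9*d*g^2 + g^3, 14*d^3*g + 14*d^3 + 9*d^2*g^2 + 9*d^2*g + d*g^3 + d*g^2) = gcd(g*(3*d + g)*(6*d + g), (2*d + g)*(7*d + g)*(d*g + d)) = 1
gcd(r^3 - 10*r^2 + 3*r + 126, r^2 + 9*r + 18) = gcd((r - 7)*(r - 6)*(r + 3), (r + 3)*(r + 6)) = r + 3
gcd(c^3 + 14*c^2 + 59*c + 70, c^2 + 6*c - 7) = c + 7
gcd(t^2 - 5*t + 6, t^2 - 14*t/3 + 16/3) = t - 2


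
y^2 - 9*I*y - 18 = (y - 6*I)*(y - 3*I)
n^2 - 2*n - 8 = (n - 4)*(n + 2)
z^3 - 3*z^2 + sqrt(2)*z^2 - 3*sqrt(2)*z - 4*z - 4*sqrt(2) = (z - 4)*(z + 1)*(z + sqrt(2))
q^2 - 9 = (q - 3)*(q + 3)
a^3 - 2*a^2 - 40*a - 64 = (a - 8)*(a + 2)*(a + 4)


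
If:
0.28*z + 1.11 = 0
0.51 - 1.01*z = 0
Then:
No Solution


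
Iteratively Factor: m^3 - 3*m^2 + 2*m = (m - 2)*(m^2 - m) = (m - 2)*(m - 1)*(m)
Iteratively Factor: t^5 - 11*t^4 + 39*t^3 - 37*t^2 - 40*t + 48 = (t - 1)*(t^4 - 10*t^3 + 29*t^2 - 8*t - 48) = (t - 4)*(t - 1)*(t^3 - 6*t^2 + 5*t + 12) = (t - 4)*(t - 1)*(t + 1)*(t^2 - 7*t + 12) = (t - 4)^2*(t - 1)*(t + 1)*(t - 3)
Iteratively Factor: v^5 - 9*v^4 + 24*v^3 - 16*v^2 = (v - 4)*(v^4 - 5*v^3 + 4*v^2) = v*(v - 4)*(v^3 - 5*v^2 + 4*v) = v*(v - 4)*(v - 1)*(v^2 - 4*v) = v^2*(v - 4)*(v - 1)*(v - 4)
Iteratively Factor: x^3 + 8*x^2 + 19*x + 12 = (x + 1)*(x^2 + 7*x + 12) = (x + 1)*(x + 3)*(x + 4)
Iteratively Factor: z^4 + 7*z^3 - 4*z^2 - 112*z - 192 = (z + 4)*(z^3 + 3*z^2 - 16*z - 48) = (z - 4)*(z + 4)*(z^2 + 7*z + 12) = (z - 4)*(z + 3)*(z + 4)*(z + 4)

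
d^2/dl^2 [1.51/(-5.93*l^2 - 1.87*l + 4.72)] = (106.197998*l^2 + 33.489082*l - 1.51*(11.86*l + 1.87)*(23.72*l + 3.74) - 84.528592)/(5.93*l^2 + 1.87*l - 4.72)^3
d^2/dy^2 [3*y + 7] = 0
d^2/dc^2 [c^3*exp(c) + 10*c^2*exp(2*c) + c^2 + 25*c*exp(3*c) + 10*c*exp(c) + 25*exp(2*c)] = c^3*exp(c) + 40*c^2*exp(2*c) + 6*c^2*exp(c) + 225*c*exp(3*c) + 80*c*exp(2*c) + 16*c*exp(c) + 150*exp(3*c) + 120*exp(2*c) + 20*exp(c) + 2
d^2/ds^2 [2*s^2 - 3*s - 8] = 4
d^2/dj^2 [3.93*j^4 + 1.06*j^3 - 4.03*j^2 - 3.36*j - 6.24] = 47.16*j^2 + 6.36*j - 8.06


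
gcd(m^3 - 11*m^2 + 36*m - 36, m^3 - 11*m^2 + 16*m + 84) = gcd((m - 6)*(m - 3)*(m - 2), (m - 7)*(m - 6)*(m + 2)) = m - 6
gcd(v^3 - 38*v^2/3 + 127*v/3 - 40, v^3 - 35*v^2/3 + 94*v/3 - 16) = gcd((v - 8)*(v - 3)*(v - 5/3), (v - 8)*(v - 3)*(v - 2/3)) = v^2 - 11*v + 24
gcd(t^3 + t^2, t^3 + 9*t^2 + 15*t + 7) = t + 1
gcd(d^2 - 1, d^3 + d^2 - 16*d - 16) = d + 1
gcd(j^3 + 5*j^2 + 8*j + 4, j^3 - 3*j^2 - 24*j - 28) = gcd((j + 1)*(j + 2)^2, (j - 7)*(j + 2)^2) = j^2 + 4*j + 4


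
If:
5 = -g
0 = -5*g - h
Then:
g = -5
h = 25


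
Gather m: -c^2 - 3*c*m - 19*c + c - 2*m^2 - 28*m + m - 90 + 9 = -c^2 - 18*c - 2*m^2 + m*(-3*c - 27) - 81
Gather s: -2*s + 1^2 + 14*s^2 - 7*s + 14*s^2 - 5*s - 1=28*s^2 - 14*s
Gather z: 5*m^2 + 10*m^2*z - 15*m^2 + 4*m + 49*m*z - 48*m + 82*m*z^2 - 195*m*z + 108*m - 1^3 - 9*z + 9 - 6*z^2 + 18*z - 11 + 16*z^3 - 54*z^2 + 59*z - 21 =-10*m^2 + 64*m + 16*z^3 + z^2*(82*m - 60) + z*(10*m^2 - 146*m + 68) - 24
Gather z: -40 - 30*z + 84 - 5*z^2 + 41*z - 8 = -5*z^2 + 11*z + 36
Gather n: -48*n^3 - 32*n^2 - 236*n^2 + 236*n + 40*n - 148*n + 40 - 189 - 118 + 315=-48*n^3 - 268*n^2 + 128*n + 48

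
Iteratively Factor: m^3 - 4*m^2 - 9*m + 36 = (m - 4)*(m^2 - 9) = (m - 4)*(m + 3)*(m - 3)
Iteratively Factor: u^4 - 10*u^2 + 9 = (u + 3)*(u^3 - 3*u^2 - u + 3) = (u + 1)*(u + 3)*(u^2 - 4*u + 3) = (u - 3)*(u + 1)*(u + 3)*(u - 1)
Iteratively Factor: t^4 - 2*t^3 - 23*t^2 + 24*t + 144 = (t - 4)*(t^3 + 2*t^2 - 15*t - 36) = (t - 4)*(t + 3)*(t^2 - t - 12) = (t - 4)*(t + 3)^2*(t - 4)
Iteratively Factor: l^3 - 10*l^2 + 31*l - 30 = (l - 2)*(l^2 - 8*l + 15) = (l - 5)*(l - 2)*(l - 3)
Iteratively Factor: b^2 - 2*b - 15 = (b - 5)*(b + 3)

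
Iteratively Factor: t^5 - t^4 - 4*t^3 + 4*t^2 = (t - 1)*(t^4 - 4*t^2) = t*(t - 1)*(t^3 - 4*t) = t^2*(t - 1)*(t^2 - 4) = t^2*(t - 1)*(t + 2)*(t - 2)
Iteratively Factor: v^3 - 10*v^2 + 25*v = (v - 5)*(v^2 - 5*v) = (v - 5)^2*(v)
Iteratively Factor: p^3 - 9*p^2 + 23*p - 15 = (p - 3)*(p^2 - 6*p + 5) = (p - 3)*(p - 1)*(p - 5)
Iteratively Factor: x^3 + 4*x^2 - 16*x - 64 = (x - 4)*(x^2 + 8*x + 16) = (x - 4)*(x + 4)*(x + 4)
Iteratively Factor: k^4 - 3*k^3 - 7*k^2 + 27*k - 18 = (k - 3)*(k^3 - 7*k + 6) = (k - 3)*(k - 1)*(k^2 + k - 6) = (k - 3)*(k - 2)*(k - 1)*(k + 3)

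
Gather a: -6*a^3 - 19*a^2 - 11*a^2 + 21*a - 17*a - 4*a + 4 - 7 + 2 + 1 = -6*a^3 - 30*a^2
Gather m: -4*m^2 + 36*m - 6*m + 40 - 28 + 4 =-4*m^2 + 30*m + 16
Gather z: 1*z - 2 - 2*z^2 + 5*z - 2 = -2*z^2 + 6*z - 4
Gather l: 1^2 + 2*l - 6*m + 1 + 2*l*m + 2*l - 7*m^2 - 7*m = l*(2*m + 4) - 7*m^2 - 13*m + 2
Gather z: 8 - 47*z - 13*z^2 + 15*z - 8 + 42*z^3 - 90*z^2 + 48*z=42*z^3 - 103*z^2 + 16*z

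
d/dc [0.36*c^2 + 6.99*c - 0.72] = 0.72*c + 6.99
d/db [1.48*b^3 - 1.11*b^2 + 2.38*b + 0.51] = 4.44*b^2 - 2.22*b + 2.38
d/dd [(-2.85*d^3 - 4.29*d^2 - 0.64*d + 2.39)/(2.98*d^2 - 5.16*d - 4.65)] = (-8.493*d^4 + 29.412*d^3 + 63.8011*d^2 + 25.6526*d + 15.3084)/(8.8804*d^4 - 30.7536*d^3 - 1.0884*d^2 + 47.988*d + 21.6225)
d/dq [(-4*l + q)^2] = -8*l + 2*q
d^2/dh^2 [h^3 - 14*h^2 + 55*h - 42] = 6*h - 28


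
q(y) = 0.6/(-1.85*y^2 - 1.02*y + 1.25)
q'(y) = 0.6*(3.7*y + 1.02)/(-1.85*y^2 - 1.02*y + 1.25)^2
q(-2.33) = -0.09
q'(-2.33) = -0.11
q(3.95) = -0.02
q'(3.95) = 0.01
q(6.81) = -0.01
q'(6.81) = 0.00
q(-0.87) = 0.81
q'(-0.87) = -2.43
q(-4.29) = -0.02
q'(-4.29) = -0.01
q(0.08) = 0.52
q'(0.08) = 0.59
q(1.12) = -0.27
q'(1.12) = 0.63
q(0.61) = -9.90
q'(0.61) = 535.67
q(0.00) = 0.48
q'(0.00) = 0.39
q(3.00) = -0.03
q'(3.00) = 0.02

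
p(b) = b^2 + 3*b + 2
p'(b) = 2*b + 3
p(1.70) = 9.99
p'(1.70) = 6.40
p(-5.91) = 19.20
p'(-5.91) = -8.82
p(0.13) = 2.41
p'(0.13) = 3.26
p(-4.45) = 8.45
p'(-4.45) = -5.90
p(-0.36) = 1.05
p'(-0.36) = 2.28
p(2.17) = 13.22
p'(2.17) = 7.34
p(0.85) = 5.27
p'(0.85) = 4.70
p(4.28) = 33.16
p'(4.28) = 11.56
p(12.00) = 182.00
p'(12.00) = 27.00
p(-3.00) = 2.00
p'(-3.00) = -3.00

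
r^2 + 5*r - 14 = (r - 2)*(r + 7)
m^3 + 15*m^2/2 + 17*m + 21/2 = (m + 1)*(m + 3)*(m + 7/2)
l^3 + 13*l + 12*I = (l - 4*I)*(l + I)*(l + 3*I)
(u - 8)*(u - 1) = u^2 - 9*u + 8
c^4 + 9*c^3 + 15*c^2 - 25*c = c*(c - 1)*(c + 5)^2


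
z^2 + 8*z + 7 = (z + 1)*(z + 7)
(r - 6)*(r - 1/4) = r^2 - 25*r/4 + 3/2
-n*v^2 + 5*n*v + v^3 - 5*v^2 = v*(-n + v)*(v - 5)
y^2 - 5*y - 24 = (y - 8)*(y + 3)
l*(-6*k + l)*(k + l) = -6*k^2*l - 5*k*l^2 + l^3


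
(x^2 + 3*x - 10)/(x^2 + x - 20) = (x - 2)/(x - 4)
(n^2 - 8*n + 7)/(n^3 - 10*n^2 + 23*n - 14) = 1/(n - 2)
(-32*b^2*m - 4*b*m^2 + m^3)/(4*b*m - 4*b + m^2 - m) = m*(-8*b + m)/(m - 1)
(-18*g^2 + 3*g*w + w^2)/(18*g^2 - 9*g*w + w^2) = (6*g + w)/(-6*g + w)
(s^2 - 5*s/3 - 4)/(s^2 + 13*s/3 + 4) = (s - 3)/(s + 3)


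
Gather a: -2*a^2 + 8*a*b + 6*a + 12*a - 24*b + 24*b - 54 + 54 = -2*a^2 + a*(8*b + 18)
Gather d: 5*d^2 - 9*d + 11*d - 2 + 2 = 5*d^2 + 2*d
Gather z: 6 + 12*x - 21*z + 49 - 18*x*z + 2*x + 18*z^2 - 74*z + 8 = 14*x + 18*z^2 + z*(-18*x - 95) + 63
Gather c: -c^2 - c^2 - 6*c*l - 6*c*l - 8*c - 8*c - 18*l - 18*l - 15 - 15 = -2*c^2 + c*(-12*l - 16) - 36*l - 30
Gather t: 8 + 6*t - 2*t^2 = -2*t^2 + 6*t + 8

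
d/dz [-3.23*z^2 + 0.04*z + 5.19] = 0.04 - 6.46*z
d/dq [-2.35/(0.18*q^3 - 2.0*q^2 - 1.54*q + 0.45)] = (1.269*q^2 - 9.4*q - 3.619)/(0.18*q^3 - 2.0*q^2 - 1.54*q + 0.45)^2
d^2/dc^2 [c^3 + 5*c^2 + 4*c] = 6*c + 10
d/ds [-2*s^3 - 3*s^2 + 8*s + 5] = -6*s^2 - 6*s + 8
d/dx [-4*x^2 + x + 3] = 1 - 8*x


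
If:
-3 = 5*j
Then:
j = -3/5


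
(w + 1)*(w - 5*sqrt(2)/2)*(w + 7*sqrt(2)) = w^3 + w^2 + 9*sqrt(2)*w^2/2 - 35*w + 9*sqrt(2)*w/2 - 35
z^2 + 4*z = z*(z + 4)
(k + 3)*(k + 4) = k^2 + 7*k + 12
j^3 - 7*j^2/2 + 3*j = j*(j - 2)*(j - 3/2)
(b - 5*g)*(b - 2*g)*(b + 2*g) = b^3 - 5*b^2*g - 4*b*g^2 + 20*g^3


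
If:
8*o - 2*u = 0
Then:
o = u/4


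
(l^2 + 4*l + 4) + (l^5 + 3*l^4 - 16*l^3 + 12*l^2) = l^5 + 3*l^4 - 16*l^3 + 13*l^2 + 4*l + 4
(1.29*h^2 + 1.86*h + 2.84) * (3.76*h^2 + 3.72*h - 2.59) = 4.8504*h^4 + 11.7924*h^3 + 14.2565*h^2 + 5.7474*h - 7.3556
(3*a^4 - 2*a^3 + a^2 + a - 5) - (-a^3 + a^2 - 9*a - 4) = 3*a^4 - a^3 + 10*a - 1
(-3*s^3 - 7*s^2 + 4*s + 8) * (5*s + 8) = -15*s^4 - 59*s^3 - 36*s^2 + 72*s + 64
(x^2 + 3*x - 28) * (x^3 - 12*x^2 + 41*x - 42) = x^5 - 9*x^4 - 23*x^3 + 417*x^2 - 1274*x + 1176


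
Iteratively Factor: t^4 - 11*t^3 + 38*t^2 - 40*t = (t)*(t^3 - 11*t^2 + 38*t - 40) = t*(t - 4)*(t^2 - 7*t + 10) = t*(t - 5)*(t - 4)*(t - 2)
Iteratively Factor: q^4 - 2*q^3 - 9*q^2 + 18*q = (q + 3)*(q^3 - 5*q^2 + 6*q) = q*(q + 3)*(q^2 - 5*q + 6) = q*(q - 2)*(q + 3)*(q - 3)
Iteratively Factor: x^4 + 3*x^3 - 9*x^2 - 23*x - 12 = (x + 1)*(x^3 + 2*x^2 - 11*x - 12) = (x - 3)*(x + 1)*(x^2 + 5*x + 4) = (x - 3)*(x + 1)*(x + 4)*(x + 1)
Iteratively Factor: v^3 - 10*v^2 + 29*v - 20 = (v - 4)*(v^2 - 6*v + 5) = (v - 4)*(v - 1)*(v - 5)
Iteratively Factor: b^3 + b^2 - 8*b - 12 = (b + 2)*(b^2 - b - 6) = (b - 3)*(b + 2)*(b + 2)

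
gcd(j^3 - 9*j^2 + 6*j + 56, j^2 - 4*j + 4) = 1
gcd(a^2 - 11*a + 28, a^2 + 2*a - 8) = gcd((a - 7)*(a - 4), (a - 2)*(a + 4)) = 1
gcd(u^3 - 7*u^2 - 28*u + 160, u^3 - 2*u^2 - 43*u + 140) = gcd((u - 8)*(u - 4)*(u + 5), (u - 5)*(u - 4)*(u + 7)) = u - 4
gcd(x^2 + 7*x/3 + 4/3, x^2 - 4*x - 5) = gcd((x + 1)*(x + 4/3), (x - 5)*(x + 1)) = x + 1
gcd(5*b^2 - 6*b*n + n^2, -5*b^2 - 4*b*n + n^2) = 5*b - n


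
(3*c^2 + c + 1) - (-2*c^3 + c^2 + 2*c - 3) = 2*c^3 + 2*c^2 - c + 4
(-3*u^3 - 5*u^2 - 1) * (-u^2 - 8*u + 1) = 3*u^5 + 29*u^4 + 37*u^3 - 4*u^2 + 8*u - 1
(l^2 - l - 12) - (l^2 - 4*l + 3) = 3*l - 15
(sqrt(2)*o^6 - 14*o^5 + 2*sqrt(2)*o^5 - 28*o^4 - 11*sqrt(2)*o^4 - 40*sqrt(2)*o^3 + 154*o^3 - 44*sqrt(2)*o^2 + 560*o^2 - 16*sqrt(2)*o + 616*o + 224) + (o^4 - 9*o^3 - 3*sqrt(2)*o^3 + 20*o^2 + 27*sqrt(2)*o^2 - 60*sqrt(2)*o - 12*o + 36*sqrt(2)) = sqrt(2)*o^6 - 14*o^5 + 2*sqrt(2)*o^5 - 27*o^4 - 11*sqrt(2)*o^4 - 43*sqrt(2)*o^3 + 145*o^3 - 17*sqrt(2)*o^2 + 580*o^2 - 76*sqrt(2)*o + 604*o + 36*sqrt(2) + 224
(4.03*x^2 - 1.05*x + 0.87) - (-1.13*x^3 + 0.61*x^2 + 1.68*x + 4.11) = 1.13*x^3 + 3.42*x^2 - 2.73*x - 3.24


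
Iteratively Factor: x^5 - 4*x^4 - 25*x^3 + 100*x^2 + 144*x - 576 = (x - 4)*(x^4 - 25*x^2 + 144) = (x - 4)*(x + 4)*(x^3 - 4*x^2 - 9*x + 36) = (x - 4)*(x + 3)*(x + 4)*(x^2 - 7*x + 12) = (x - 4)*(x - 3)*(x + 3)*(x + 4)*(x - 4)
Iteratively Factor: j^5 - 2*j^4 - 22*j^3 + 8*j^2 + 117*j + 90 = (j - 5)*(j^4 + 3*j^3 - 7*j^2 - 27*j - 18) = (j - 5)*(j + 1)*(j^3 + 2*j^2 - 9*j - 18) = (j - 5)*(j + 1)*(j + 2)*(j^2 - 9) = (j - 5)*(j - 3)*(j + 1)*(j + 2)*(j + 3)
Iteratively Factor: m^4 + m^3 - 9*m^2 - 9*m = (m + 1)*(m^3 - 9*m) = (m + 1)*(m + 3)*(m^2 - 3*m) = (m - 3)*(m + 1)*(m + 3)*(m)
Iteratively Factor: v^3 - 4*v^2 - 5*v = (v)*(v^2 - 4*v - 5) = v*(v - 5)*(v + 1)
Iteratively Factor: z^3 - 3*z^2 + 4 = (z - 2)*(z^2 - z - 2) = (z - 2)^2*(z + 1)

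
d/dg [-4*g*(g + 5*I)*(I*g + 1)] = -12*I*g^2 + 32*g - 20*I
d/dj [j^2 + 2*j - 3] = 2*j + 2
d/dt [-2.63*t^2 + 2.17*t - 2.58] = 2.17 - 5.26*t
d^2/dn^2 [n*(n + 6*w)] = 2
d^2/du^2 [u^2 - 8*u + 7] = 2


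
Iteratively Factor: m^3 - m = (m)*(m^2 - 1) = m*(m + 1)*(m - 1)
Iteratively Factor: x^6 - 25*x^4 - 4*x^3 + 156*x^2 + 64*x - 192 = (x + 2)*(x^5 - 2*x^4 - 21*x^3 + 38*x^2 + 80*x - 96) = (x - 4)*(x + 2)*(x^4 + 2*x^3 - 13*x^2 - 14*x + 24) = (x - 4)*(x + 2)^2*(x^3 - 13*x + 12) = (x - 4)*(x - 3)*(x + 2)^2*(x^2 + 3*x - 4) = (x - 4)*(x - 3)*(x + 2)^2*(x + 4)*(x - 1)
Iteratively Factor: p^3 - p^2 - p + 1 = (p + 1)*(p^2 - 2*p + 1) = (p - 1)*(p + 1)*(p - 1)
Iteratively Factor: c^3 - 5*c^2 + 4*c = (c)*(c^2 - 5*c + 4) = c*(c - 1)*(c - 4)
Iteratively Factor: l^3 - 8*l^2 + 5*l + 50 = (l - 5)*(l^2 - 3*l - 10) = (l - 5)*(l + 2)*(l - 5)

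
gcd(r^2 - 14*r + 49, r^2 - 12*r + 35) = r - 7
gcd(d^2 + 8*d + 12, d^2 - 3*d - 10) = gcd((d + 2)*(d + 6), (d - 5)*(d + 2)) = d + 2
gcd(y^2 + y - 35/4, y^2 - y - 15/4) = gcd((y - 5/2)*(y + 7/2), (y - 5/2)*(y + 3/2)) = y - 5/2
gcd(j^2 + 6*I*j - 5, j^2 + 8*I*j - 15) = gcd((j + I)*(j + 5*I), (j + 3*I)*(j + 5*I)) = j + 5*I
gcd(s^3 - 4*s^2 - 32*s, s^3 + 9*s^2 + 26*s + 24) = s + 4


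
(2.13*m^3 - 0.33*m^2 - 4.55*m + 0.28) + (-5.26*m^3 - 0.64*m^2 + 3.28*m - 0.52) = -3.13*m^3 - 0.97*m^2 - 1.27*m - 0.24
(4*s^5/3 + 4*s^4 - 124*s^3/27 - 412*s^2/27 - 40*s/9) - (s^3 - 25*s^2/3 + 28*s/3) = 4*s^5/3 + 4*s^4 - 151*s^3/27 - 187*s^2/27 - 124*s/9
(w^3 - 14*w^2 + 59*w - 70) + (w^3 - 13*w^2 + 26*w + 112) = 2*w^3 - 27*w^2 + 85*w + 42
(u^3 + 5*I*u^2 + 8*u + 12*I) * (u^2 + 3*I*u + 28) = u^5 + 8*I*u^4 + 21*u^3 + 176*I*u^2 + 188*u + 336*I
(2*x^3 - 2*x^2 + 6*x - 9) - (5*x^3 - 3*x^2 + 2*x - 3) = -3*x^3 + x^2 + 4*x - 6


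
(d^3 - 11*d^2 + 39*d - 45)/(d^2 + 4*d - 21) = (d^2 - 8*d + 15)/(d + 7)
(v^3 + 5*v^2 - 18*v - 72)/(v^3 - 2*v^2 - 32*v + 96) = (v + 3)/(v - 4)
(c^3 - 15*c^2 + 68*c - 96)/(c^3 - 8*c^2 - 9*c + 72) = (c - 4)/(c + 3)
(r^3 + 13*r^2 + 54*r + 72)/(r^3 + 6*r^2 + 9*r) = (r^2 + 10*r + 24)/(r*(r + 3))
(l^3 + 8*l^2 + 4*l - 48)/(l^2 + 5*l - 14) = (l^2 + 10*l + 24)/(l + 7)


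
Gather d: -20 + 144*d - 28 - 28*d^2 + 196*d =-28*d^2 + 340*d - 48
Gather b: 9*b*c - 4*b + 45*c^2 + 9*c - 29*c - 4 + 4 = b*(9*c - 4) + 45*c^2 - 20*c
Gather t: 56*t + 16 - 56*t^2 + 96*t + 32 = -56*t^2 + 152*t + 48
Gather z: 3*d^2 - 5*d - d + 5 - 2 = 3*d^2 - 6*d + 3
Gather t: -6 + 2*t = 2*t - 6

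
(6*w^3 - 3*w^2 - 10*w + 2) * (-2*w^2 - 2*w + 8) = -12*w^5 - 6*w^4 + 74*w^3 - 8*w^2 - 84*w + 16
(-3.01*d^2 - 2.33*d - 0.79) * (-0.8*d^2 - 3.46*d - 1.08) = 2.408*d^4 + 12.2786*d^3 + 11.9446*d^2 + 5.2498*d + 0.8532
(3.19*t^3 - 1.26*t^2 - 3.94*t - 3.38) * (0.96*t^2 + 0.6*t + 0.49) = 3.0624*t^5 + 0.7044*t^4 - 2.9753*t^3 - 6.2262*t^2 - 3.9586*t - 1.6562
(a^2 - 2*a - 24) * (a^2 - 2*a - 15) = a^4 - 4*a^3 - 35*a^2 + 78*a + 360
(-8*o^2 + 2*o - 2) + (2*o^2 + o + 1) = -6*o^2 + 3*o - 1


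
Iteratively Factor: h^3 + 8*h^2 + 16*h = (h + 4)*(h^2 + 4*h) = h*(h + 4)*(h + 4)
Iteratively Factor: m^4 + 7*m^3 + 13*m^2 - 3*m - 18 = (m + 2)*(m^3 + 5*m^2 + 3*m - 9) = (m + 2)*(m + 3)*(m^2 + 2*m - 3) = (m + 2)*(m + 3)^2*(m - 1)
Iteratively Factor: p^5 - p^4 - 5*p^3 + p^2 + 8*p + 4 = (p + 1)*(p^4 - 2*p^3 - 3*p^2 + 4*p + 4) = (p + 1)^2*(p^3 - 3*p^2 + 4) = (p - 2)*(p + 1)^2*(p^2 - p - 2) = (p - 2)^2*(p + 1)^2*(p + 1)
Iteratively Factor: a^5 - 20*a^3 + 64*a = (a + 2)*(a^4 - 2*a^3 - 16*a^2 + 32*a) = (a - 4)*(a + 2)*(a^3 + 2*a^2 - 8*a) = a*(a - 4)*(a + 2)*(a^2 + 2*a - 8) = a*(a - 4)*(a - 2)*(a + 2)*(a + 4)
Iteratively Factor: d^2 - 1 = (d - 1)*(d + 1)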